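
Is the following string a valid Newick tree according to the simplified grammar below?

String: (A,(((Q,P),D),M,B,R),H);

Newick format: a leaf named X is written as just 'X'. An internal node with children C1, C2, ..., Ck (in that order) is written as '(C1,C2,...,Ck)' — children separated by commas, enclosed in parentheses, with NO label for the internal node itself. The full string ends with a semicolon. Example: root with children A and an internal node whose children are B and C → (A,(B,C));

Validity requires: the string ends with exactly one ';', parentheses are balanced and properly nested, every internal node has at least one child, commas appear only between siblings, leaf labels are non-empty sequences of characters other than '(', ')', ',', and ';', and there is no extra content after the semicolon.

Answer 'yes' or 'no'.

Input: (A,(((Q,P),D),M,B,R),H);
Paren balance: 4 '(' vs 4 ')' OK
Ends with single ';': True
Full parse: OK
Valid: True

Answer: yes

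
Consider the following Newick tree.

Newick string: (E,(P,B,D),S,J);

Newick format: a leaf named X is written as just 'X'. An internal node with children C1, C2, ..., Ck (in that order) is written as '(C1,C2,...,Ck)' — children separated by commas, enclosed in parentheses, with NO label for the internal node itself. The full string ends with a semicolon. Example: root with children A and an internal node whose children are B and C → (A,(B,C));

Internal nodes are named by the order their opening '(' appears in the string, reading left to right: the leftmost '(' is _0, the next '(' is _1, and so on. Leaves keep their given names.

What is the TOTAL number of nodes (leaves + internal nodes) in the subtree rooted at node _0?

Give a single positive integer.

Answer: 8

Derivation:
Newick: (E,(P,B,D),S,J);
Locate _0: it is the '(' at position 0 (the 1st '(' reading left to right).
Query: subtree rooted at _0
_0: subtree_size = 1 + 7
  E: subtree_size = 1 + 0
  _1: subtree_size = 1 + 3
    P: subtree_size = 1 + 0
    B: subtree_size = 1 + 0
    D: subtree_size = 1 + 0
  S: subtree_size = 1 + 0
  J: subtree_size = 1 + 0
Total subtree size of _0: 8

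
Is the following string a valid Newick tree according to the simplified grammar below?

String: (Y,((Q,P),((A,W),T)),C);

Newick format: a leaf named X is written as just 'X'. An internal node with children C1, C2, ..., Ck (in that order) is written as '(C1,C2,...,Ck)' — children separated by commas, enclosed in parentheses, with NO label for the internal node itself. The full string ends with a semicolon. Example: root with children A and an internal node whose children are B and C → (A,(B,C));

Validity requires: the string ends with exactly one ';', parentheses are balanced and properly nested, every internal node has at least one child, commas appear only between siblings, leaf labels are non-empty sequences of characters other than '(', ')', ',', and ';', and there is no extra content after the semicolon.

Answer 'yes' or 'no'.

Answer: yes

Derivation:
Input: (Y,((Q,P),((A,W),T)),C);
Paren balance: 5 '(' vs 5 ')' OK
Ends with single ';': True
Full parse: OK
Valid: True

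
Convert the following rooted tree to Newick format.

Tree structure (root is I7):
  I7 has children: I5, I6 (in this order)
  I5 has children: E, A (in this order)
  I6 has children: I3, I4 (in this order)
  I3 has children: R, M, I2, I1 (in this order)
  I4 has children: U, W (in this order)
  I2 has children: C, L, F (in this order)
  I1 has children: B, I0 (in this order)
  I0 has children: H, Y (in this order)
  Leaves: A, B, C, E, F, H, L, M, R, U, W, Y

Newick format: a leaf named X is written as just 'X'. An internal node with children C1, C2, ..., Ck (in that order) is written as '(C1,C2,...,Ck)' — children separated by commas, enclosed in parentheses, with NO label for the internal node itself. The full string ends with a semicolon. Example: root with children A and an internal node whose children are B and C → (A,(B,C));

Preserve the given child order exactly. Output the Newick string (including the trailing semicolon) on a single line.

internal I7 with children ['I5', 'I6']
  internal I5 with children ['E', 'A']
    leaf 'E' → 'E'
    leaf 'A' → 'A'
  → '(E,A)'
  internal I6 with children ['I3', 'I4']
    internal I3 with children ['R', 'M', 'I2', 'I1']
      leaf 'R' → 'R'
      leaf 'M' → 'M'
      internal I2 with children ['C', 'L', 'F']
        leaf 'C' → 'C'
        leaf 'L' → 'L'
        leaf 'F' → 'F'
      → '(C,L,F)'
      internal I1 with children ['B', 'I0']
        leaf 'B' → 'B'
        internal I0 with children ['H', 'Y']
          leaf 'H' → 'H'
          leaf 'Y' → 'Y'
        → '(H,Y)'
      → '(B,(H,Y))'
    → '(R,M,(C,L,F),(B,(H,Y)))'
    internal I4 with children ['U', 'W']
      leaf 'U' → 'U'
      leaf 'W' → 'W'
    → '(U,W)'
  → '((R,M,(C,L,F),(B,(H,Y))),(U,W))'
→ '((E,A),((R,M,(C,L,F),(B,(H,Y))),(U,W)))'
Final: ((E,A),((R,M,(C,L,F),(B,(H,Y))),(U,W)));

Answer: ((E,A),((R,M,(C,L,F),(B,(H,Y))),(U,W)));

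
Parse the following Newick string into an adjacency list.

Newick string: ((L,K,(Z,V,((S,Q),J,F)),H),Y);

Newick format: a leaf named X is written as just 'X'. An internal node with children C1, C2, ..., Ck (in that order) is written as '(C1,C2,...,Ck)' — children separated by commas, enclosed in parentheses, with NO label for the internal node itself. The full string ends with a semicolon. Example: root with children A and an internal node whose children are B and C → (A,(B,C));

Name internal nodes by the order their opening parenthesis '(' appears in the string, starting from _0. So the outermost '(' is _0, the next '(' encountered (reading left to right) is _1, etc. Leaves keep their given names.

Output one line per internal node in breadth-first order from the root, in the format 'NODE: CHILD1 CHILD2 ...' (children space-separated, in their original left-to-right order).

Answer: _0: _1 Y
_1: L K _2 H
_2: Z V _3
_3: _4 J F
_4: S Q

Derivation:
Input: ((L,K,(Z,V,((S,Q),J,F)),H),Y);
Scanning left-to-right, naming '(' by encounter order:
  pos 0: '(' -> open internal node _0 (depth 1)
  pos 1: '(' -> open internal node _1 (depth 2)
  pos 6: '(' -> open internal node _2 (depth 3)
  pos 11: '(' -> open internal node _3 (depth 4)
  pos 12: '(' -> open internal node _4 (depth 5)
  pos 16: ')' -> close internal node _4 (now at depth 4)
  pos 21: ')' -> close internal node _3 (now at depth 3)
  pos 22: ')' -> close internal node _2 (now at depth 2)
  pos 25: ')' -> close internal node _1 (now at depth 1)
  pos 28: ')' -> close internal node _0 (now at depth 0)
Total internal nodes: 5
BFS adjacency from root:
  _0: _1 Y
  _1: L K _2 H
  _2: Z V _3
  _3: _4 J F
  _4: S Q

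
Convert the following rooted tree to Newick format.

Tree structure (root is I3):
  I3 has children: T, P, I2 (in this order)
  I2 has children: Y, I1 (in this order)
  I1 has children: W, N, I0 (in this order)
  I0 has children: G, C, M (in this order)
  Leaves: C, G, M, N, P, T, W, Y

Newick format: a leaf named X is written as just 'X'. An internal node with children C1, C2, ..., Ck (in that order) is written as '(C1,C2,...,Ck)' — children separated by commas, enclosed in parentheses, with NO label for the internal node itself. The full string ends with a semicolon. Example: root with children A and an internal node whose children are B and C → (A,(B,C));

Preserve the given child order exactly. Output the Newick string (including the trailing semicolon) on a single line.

internal I3 with children ['T', 'P', 'I2']
  leaf 'T' → 'T'
  leaf 'P' → 'P'
  internal I2 with children ['Y', 'I1']
    leaf 'Y' → 'Y'
    internal I1 with children ['W', 'N', 'I0']
      leaf 'W' → 'W'
      leaf 'N' → 'N'
      internal I0 with children ['G', 'C', 'M']
        leaf 'G' → 'G'
        leaf 'C' → 'C'
        leaf 'M' → 'M'
      → '(G,C,M)'
    → '(W,N,(G,C,M))'
  → '(Y,(W,N,(G,C,M)))'
→ '(T,P,(Y,(W,N,(G,C,M))))'
Final: (T,P,(Y,(W,N,(G,C,M))));

Answer: (T,P,(Y,(W,N,(G,C,M))));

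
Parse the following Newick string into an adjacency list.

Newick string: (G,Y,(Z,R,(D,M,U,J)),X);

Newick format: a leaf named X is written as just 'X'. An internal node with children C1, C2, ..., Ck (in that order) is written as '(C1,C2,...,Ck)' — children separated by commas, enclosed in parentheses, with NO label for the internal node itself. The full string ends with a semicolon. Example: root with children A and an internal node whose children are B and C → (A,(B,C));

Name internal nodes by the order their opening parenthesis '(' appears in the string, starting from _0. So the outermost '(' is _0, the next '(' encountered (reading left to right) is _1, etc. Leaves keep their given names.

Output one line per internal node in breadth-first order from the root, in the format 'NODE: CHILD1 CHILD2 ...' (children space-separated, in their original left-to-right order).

Input: (G,Y,(Z,R,(D,M,U,J)),X);
Scanning left-to-right, naming '(' by encounter order:
  pos 0: '(' -> open internal node _0 (depth 1)
  pos 5: '(' -> open internal node _1 (depth 2)
  pos 10: '(' -> open internal node _2 (depth 3)
  pos 18: ')' -> close internal node _2 (now at depth 2)
  pos 19: ')' -> close internal node _1 (now at depth 1)
  pos 22: ')' -> close internal node _0 (now at depth 0)
Total internal nodes: 3
BFS adjacency from root:
  _0: G Y _1 X
  _1: Z R _2
  _2: D M U J

Answer: _0: G Y _1 X
_1: Z R _2
_2: D M U J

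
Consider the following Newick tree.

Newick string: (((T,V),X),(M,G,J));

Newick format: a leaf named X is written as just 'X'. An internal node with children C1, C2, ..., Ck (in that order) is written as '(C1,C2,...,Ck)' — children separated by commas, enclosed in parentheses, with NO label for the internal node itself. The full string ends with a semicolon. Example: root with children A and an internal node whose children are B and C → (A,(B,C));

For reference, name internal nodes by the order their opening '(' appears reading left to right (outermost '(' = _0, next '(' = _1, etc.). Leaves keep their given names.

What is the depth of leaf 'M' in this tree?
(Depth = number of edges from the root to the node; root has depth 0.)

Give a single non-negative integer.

Newick: (((T,V),X),(M,G,J));
Naming internals by '(' encounter order: outermost '(' = _0, next = _1, ...
Query node: M
Path from root: _0 -> _3 -> M
Depth of M: 2 (number of edges from root)

Answer: 2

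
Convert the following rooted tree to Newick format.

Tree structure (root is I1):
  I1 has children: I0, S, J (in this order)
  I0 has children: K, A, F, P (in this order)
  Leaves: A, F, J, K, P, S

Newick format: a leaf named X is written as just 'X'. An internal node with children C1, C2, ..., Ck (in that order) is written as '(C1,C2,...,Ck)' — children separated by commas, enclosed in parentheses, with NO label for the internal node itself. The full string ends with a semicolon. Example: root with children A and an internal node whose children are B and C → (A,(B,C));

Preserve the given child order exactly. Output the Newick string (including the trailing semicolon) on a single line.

Answer: ((K,A,F,P),S,J);

Derivation:
internal I1 with children ['I0', 'S', 'J']
  internal I0 with children ['K', 'A', 'F', 'P']
    leaf 'K' → 'K'
    leaf 'A' → 'A'
    leaf 'F' → 'F'
    leaf 'P' → 'P'
  → '(K,A,F,P)'
  leaf 'S' → 'S'
  leaf 'J' → 'J'
→ '((K,A,F,P),S,J)'
Final: ((K,A,F,P),S,J);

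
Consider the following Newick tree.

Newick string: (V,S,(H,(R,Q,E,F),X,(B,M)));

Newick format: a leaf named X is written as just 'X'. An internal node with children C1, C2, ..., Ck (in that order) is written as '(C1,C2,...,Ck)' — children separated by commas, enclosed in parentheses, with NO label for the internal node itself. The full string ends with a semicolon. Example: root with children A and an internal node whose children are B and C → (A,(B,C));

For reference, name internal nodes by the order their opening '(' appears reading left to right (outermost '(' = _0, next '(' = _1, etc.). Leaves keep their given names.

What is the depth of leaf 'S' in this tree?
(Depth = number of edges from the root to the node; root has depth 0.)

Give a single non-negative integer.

Newick: (V,S,(H,(R,Q,E,F),X,(B,M)));
Naming internals by '(' encounter order: outermost '(' = _0, next = _1, ...
Query node: S
Path from root: _0 -> S
Depth of S: 1 (number of edges from root)

Answer: 1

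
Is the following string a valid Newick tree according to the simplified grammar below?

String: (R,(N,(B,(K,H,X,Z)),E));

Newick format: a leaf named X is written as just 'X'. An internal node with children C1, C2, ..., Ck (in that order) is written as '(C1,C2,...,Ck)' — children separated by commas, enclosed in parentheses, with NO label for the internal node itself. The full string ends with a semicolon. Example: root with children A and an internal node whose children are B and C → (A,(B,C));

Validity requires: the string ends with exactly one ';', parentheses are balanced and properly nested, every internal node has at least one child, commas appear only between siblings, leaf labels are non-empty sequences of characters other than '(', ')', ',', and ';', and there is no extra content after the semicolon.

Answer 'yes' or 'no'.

Answer: yes

Derivation:
Input: (R,(N,(B,(K,H,X,Z)),E));
Paren balance: 4 '(' vs 4 ')' OK
Ends with single ';': True
Full parse: OK
Valid: True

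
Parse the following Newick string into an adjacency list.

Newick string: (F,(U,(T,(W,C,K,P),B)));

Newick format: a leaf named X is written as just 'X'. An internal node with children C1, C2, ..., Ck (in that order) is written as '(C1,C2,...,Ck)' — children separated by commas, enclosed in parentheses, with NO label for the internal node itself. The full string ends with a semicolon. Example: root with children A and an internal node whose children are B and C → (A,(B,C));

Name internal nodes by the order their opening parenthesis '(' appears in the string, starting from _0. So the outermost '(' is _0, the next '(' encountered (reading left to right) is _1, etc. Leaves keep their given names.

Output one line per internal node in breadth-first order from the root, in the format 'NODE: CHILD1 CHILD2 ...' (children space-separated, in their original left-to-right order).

Input: (F,(U,(T,(W,C,K,P),B)));
Scanning left-to-right, naming '(' by encounter order:
  pos 0: '(' -> open internal node _0 (depth 1)
  pos 3: '(' -> open internal node _1 (depth 2)
  pos 6: '(' -> open internal node _2 (depth 3)
  pos 9: '(' -> open internal node _3 (depth 4)
  pos 17: ')' -> close internal node _3 (now at depth 3)
  pos 20: ')' -> close internal node _2 (now at depth 2)
  pos 21: ')' -> close internal node _1 (now at depth 1)
  pos 22: ')' -> close internal node _0 (now at depth 0)
Total internal nodes: 4
BFS adjacency from root:
  _0: F _1
  _1: U _2
  _2: T _3 B
  _3: W C K P

Answer: _0: F _1
_1: U _2
_2: T _3 B
_3: W C K P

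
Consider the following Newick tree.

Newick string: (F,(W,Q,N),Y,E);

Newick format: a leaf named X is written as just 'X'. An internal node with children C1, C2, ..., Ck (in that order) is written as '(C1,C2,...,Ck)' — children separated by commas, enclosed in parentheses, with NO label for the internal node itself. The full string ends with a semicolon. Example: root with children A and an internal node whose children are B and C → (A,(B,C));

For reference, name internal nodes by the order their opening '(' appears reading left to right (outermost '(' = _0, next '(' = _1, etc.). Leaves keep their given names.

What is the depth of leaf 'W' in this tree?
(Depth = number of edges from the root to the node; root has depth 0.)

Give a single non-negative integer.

Answer: 2

Derivation:
Newick: (F,(W,Q,N),Y,E);
Naming internals by '(' encounter order: outermost '(' = _0, next = _1, ...
Query node: W
Path from root: _0 -> _1 -> W
Depth of W: 2 (number of edges from root)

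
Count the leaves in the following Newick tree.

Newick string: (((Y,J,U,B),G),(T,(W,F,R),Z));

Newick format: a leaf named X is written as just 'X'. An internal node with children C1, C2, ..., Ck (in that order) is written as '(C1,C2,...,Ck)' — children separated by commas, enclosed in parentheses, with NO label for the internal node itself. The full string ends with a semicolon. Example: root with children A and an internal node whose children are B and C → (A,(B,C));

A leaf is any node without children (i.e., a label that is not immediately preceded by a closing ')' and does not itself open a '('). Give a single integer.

Answer: 10

Derivation:
Newick: (((Y,J,U,B),G),(T,(W,F,R),Z));
Scan left-to-right; a leaf is any maximal label run not followed by '(':
  pos 3: leaf 'Y' → count = 1
  pos 5: leaf 'J' → count = 2
  pos 7: leaf 'U' → count = 3
  pos 9: leaf 'B' → count = 4
  pos 12: leaf 'G' → count = 5
  pos 16: leaf 'T' → count = 6
  pos 19: leaf 'W' → count = 7
  pos 21: leaf 'F' → count = 8
  pos 23: leaf 'R' → count = 9
  pos 26: leaf 'Z' → count = 10
Total leaves: 10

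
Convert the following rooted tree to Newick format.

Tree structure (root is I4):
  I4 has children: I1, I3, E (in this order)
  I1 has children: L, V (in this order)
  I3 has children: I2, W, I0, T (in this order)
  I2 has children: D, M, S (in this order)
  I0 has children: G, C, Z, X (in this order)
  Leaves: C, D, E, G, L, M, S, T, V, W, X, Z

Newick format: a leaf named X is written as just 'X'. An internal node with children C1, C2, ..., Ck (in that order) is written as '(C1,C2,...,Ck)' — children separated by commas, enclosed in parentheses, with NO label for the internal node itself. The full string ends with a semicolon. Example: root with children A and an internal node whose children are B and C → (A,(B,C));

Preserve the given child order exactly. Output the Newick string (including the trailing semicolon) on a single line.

internal I4 with children ['I1', 'I3', 'E']
  internal I1 with children ['L', 'V']
    leaf 'L' → 'L'
    leaf 'V' → 'V'
  → '(L,V)'
  internal I3 with children ['I2', 'W', 'I0', 'T']
    internal I2 with children ['D', 'M', 'S']
      leaf 'D' → 'D'
      leaf 'M' → 'M'
      leaf 'S' → 'S'
    → '(D,M,S)'
    leaf 'W' → 'W'
    internal I0 with children ['G', 'C', 'Z', 'X']
      leaf 'G' → 'G'
      leaf 'C' → 'C'
      leaf 'Z' → 'Z'
      leaf 'X' → 'X'
    → '(G,C,Z,X)'
    leaf 'T' → 'T'
  → '((D,M,S),W,(G,C,Z,X),T)'
  leaf 'E' → 'E'
→ '((L,V),((D,M,S),W,(G,C,Z,X),T),E)'
Final: ((L,V),((D,M,S),W,(G,C,Z,X),T),E);

Answer: ((L,V),((D,M,S),W,(G,C,Z,X),T),E);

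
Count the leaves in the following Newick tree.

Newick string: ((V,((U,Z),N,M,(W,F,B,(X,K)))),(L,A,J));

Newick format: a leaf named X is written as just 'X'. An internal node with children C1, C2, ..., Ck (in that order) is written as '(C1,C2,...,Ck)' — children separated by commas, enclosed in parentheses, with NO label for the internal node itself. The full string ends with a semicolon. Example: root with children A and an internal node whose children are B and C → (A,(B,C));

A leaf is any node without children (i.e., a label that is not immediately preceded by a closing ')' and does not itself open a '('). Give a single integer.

Newick: ((V,((U,Z),N,M,(W,F,B,(X,K)))),(L,A,J));
Scan left-to-right; a leaf is any maximal label run not followed by '(':
  pos 2: leaf 'V' → count = 1
  pos 6: leaf 'U' → count = 2
  pos 8: leaf 'Z' → count = 3
  pos 11: leaf 'N' → count = 4
  pos 13: leaf 'M' → count = 5
  pos 16: leaf 'W' → count = 6
  pos 18: leaf 'F' → count = 7
  pos 20: leaf 'B' → count = 8
  pos 23: leaf 'X' → count = 9
  pos 25: leaf 'K' → count = 10
  pos 32: leaf 'L' → count = 11
  pos 34: leaf 'A' → count = 12
  pos 36: leaf 'J' → count = 13
Total leaves: 13

Answer: 13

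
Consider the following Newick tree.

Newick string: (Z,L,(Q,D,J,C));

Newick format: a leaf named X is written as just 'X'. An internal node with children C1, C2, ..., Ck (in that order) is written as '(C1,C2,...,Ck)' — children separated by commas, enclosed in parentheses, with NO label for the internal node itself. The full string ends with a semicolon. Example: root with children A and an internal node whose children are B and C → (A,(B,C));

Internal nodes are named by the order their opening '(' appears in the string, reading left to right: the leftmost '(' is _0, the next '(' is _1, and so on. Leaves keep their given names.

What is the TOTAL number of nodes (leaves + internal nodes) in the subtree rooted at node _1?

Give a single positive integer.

Newick: (Z,L,(Q,D,J,C));
Locate _1: it is the '(' at position 5 (the 2nd '(' reading left to right).
Query: subtree rooted at _1
_1: subtree_size = 1 + 4
  Q: subtree_size = 1 + 0
  D: subtree_size = 1 + 0
  J: subtree_size = 1 + 0
  C: subtree_size = 1 + 0
Total subtree size of _1: 5

Answer: 5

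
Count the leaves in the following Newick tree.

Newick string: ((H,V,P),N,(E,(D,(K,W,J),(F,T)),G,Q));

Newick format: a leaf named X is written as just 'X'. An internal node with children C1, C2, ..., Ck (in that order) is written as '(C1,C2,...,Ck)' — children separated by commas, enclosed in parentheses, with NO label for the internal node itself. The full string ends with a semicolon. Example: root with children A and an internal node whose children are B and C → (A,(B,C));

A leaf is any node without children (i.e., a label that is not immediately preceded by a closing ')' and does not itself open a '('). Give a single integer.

Newick: ((H,V,P),N,(E,(D,(K,W,J),(F,T)),G,Q));
Scan left-to-right; a leaf is any maximal label run not followed by '(':
  pos 2: leaf 'H' → count = 1
  pos 4: leaf 'V' → count = 2
  pos 6: leaf 'P' → count = 3
  pos 9: leaf 'N' → count = 4
  pos 12: leaf 'E' → count = 5
  pos 15: leaf 'D' → count = 6
  pos 18: leaf 'K' → count = 7
  pos 20: leaf 'W' → count = 8
  pos 22: leaf 'J' → count = 9
  pos 26: leaf 'F' → count = 10
  pos 28: leaf 'T' → count = 11
  pos 32: leaf 'G' → count = 12
  pos 34: leaf 'Q' → count = 13
Total leaves: 13

Answer: 13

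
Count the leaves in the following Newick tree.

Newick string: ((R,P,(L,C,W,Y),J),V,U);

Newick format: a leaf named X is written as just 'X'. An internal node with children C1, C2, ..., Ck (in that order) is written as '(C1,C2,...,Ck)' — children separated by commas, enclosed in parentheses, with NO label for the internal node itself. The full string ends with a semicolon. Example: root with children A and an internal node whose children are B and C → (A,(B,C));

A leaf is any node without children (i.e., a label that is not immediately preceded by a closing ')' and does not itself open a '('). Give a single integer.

Answer: 9

Derivation:
Newick: ((R,P,(L,C,W,Y),J),V,U);
Scan left-to-right; a leaf is any maximal label run not followed by '(':
  pos 2: leaf 'R' → count = 1
  pos 4: leaf 'P' → count = 2
  pos 7: leaf 'L' → count = 3
  pos 9: leaf 'C' → count = 4
  pos 11: leaf 'W' → count = 5
  pos 13: leaf 'Y' → count = 6
  pos 16: leaf 'J' → count = 7
  pos 19: leaf 'V' → count = 8
  pos 21: leaf 'U' → count = 9
Total leaves: 9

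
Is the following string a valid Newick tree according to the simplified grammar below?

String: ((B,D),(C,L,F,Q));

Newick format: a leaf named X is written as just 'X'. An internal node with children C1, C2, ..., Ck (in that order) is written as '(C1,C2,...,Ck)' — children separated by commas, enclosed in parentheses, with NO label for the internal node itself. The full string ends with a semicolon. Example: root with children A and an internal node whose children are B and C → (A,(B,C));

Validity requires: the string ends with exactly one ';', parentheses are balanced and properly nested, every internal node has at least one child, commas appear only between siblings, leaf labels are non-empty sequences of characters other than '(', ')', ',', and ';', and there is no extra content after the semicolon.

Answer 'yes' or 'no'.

Answer: yes

Derivation:
Input: ((B,D),(C,L,F,Q));
Paren balance: 3 '(' vs 3 ')' OK
Ends with single ';': True
Full parse: OK
Valid: True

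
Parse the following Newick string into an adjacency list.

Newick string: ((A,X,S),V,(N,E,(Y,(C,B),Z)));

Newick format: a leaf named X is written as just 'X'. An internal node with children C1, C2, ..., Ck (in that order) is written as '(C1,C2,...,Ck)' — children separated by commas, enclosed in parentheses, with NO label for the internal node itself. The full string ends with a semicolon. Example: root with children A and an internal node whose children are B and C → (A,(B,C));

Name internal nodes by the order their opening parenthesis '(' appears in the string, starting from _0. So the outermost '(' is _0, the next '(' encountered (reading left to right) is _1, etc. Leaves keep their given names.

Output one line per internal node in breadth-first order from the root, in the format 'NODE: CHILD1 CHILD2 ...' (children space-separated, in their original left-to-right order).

Input: ((A,X,S),V,(N,E,(Y,(C,B),Z)));
Scanning left-to-right, naming '(' by encounter order:
  pos 0: '(' -> open internal node _0 (depth 1)
  pos 1: '(' -> open internal node _1 (depth 2)
  pos 7: ')' -> close internal node _1 (now at depth 1)
  pos 11: '(' -> open internal node _2 (depth 2)
  pos 16: '(' -> open internal node _3 (depth 3)
  pos 19: '(' -> open internal node _4 (depth 4)
  pos 23: ')' -> close internal node _4 (now at depth 3)
  pos 26: ')' -> close internal node _3 (now at depth 2)
  pos 27: ')' -> close internal node _2 (now at depth 1)
  pos 28: ')' -> close internal node _0 (now at depth 0)
Total internal nodes: 5
BFS adjacency from root:
  _0: _1 V _2
  _1: A X S
  _2: N E _3
  _3: Y _4 Z
  _4: C B

Answer: _0: _1 V _2
_1: A X S
_2: N E _3
_3: Y _4 Z
_4: C B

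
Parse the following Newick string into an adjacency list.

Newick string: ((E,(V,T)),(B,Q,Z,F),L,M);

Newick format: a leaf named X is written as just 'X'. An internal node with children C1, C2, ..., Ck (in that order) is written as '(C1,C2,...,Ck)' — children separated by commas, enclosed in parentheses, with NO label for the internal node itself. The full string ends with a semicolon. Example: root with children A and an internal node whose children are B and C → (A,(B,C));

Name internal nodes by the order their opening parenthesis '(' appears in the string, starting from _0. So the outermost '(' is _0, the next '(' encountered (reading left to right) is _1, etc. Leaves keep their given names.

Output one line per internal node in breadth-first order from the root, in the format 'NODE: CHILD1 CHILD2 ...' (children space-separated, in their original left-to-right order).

Input: ((E,(V,T)),(B,Q,Z,F),L,M);
Scanning left-to-right, naming '(' by encounter order:
  pos 0: '(' -> open internal node _0 (depth 1)
  pos 1: '(' -> open internal node _1 (depth 2)
  pos 4: '(' -> open internal node _2 (depth 3)
  pos 8: ')' -> close internal node _2 (now at depth 2)
  pos 9: ')' -> close internal node _1 (now at depth 1)
  pos 11: '(' -> open internal node _3 (depth 2)
  pos 19: ')' -> close internal node _3 (now at depth 1)
  pos 24: ')' -> close internal node _0 (now at depth 0)
Total internal nodes: 4
BFS adjacency from root:
  _0: _1 _3 L M
  _1: E _2
  _3: B Q Z F
  _2: V T

Answer: _0: _1 _3 L M
_1: E _2
_3: B Q Z F
_2: V T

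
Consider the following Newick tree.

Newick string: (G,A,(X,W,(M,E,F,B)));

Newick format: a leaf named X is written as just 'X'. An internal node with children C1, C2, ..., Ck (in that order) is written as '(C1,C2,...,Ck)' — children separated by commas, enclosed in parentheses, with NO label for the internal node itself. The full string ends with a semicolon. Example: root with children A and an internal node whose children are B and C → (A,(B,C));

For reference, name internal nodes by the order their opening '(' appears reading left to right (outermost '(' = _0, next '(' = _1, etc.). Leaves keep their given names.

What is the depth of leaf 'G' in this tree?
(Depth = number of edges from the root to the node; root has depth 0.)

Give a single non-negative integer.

Newick: (G,A,(X,W,(M,E,F,B)));
Naming internals by '(' encounter order: outermost '(' = _0, next = _1, ...
Query node: G
Path from root: _0 -> G
Depth of G: 1 (number of edges from root)

Answer: 1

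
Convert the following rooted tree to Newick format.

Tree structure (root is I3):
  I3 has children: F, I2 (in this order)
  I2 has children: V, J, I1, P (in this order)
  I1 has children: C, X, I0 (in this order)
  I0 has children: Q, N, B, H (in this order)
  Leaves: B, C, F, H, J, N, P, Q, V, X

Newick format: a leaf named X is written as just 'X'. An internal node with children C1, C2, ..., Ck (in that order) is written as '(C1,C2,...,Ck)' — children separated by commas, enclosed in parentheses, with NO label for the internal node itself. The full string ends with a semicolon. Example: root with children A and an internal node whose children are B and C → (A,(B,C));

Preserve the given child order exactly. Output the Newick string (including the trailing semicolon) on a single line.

internal I3 with children ['F', 'I2']
  leaf 'F' → 'F'
  internal I2 with children ['V', 'J', 'I1', 'P']
    leaf 'V' → 'V'
    leaf 'J' → 'J'
    internal I1 with children ['C', 'X', 'I0']
      leaf 'C' → 'C'
      leaf 'X' → 'X'
      internal I0 with children ['Q', 'N', 'B', 'H']
        leaf 'Q' → 'Q'
        leaf 'N' → 'N'
        leaf 'B' → 'B'
        leaf 'H' → 'H'
      → '(Q,N,B,H)'
    → '(C,X,(Q,N,B,H))'
    leaf 'P' → 'P'
  → '(V,J,(C,X,(Q,N,B,H)),P)'
→ '(F,(V,J,(C,X,(Q,N,B,H)),P))'
Final: (F,(V,J,(C,X,(Q,N,B,H)),P));

Answer: (F,(V,J,(C,X,(Q,N,B,H)),P));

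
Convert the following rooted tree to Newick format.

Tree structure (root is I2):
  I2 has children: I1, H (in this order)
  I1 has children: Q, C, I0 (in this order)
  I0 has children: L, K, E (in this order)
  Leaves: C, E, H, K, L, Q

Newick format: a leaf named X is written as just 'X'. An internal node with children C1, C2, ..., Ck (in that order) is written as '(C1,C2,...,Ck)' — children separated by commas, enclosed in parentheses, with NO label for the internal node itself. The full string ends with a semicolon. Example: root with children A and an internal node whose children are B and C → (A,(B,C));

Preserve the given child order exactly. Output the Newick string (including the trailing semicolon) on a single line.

internal I2 with children ['I1', 'H']
  internal I1 with children ['Q', 'C', 'I0']
    leaf 'Q' → 'Q'
    leaf 'C' → 'C'
    internal I0 with children ['L', 'K', 'E']
      leaf 'L' → 'L'
      leaf 'K' → 'K'
      leaf 'E' → 'E'
    → '(L,K,E)'
  → '(Q,C,(L,K,E))'
  leaf 'H' → 'H'
→ '((Q,C,(L,K,E)),H)'
Final: ((Q,C,(L,K,E)),H);

Answer: ((Q,C,(L,K,E)),H);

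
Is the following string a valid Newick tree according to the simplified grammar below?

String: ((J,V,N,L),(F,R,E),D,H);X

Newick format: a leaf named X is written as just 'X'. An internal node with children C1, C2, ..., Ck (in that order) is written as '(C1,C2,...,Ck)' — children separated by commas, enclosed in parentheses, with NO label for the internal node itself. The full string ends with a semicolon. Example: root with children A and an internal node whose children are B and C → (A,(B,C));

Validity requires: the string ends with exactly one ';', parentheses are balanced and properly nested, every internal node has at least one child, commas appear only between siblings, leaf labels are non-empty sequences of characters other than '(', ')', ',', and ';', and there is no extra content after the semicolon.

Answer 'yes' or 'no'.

Input: ((J,V,N,L),(F,R,E),D,H);X
Paren balance: 3 '(' vs 3 ')' OK
Ends with single ';': False
Full parse: FAILS (must end with ;)
Valid: False

Answer: no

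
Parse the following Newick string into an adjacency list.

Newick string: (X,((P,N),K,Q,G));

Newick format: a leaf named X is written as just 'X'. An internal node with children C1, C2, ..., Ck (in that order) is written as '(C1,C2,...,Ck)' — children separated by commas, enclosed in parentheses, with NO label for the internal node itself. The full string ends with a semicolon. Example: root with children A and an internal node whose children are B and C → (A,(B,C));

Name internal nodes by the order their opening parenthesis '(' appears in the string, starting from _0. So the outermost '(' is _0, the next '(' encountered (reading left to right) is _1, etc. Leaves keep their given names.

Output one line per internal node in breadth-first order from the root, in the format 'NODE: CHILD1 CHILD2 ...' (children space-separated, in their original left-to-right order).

Input: (X,((P,N),K,Q,G));
Scanning left-to-right, naming '(' by encounter order:
  pos 0: '(' -> open internal node _0 (depth 1)
  pos 3: '(' -> open internal node _1 (depth 2)
  pos 4: '(' -> open internal node _2 (depth 3)
  pos 8: ')' -> close internal node _2 (now at depth 2)
  pos 15: ')' -> close internal node _1 (now at depth 1)
  pos 16: ')' -> close internal node _0 (now at depth 0)
Total internal nodes: 3
BFS adjacency from root:
  _0: X _1
  _1: _2 K Q G
  _2: P N

Answer: _0: X _1
_1: _2 K Q G
_2: P N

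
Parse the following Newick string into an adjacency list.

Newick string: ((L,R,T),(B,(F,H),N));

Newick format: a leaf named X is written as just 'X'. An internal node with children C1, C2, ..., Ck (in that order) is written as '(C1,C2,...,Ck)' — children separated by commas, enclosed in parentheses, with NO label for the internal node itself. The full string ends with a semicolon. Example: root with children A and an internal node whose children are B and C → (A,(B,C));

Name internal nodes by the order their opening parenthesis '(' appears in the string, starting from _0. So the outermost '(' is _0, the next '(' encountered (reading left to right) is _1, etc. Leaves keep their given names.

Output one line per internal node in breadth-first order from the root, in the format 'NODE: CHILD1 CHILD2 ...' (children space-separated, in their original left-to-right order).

Input: ((L,R,T),(B,(F,H),N));
Scanning left-to-right, naming '(' by encounter order:
  pos 0: '(' -> open internal node _0 (depth 1)
  pos 1: '(' -> open internal node _1 (depth 2)
  pos 7: ')' -> close internal node _1 (now at depth 1)
  pos 9: '(' -> open internal node _2 (depth 2)
  pos 12: '(' -> open internal node _3 (depth 3)
  pos 16: ')' -> close internal node _3 (now at depth 2)
  pos 19: ')' -> close internal node _2 (now at depth 1)
  pos 20: ')' -> close internal node _0 (now at depth 0)
Total internal nodes: 4
BFS adjacency from root:
  _0: _1 _2
  _1: L R T
  _2: B _3 N
  _3: F H

Answer: _0: _1 _2
_1: L R T
_2: B _3 N
_3: F H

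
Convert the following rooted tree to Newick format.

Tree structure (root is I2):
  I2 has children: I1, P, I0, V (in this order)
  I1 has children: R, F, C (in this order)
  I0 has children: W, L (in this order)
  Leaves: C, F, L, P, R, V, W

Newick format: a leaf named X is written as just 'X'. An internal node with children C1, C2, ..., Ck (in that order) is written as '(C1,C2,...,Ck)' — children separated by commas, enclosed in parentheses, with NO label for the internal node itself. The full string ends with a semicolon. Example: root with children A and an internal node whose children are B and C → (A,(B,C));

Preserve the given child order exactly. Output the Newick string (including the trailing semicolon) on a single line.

internal I2 with children ['I1', 'P', 'I0', 'V']
  internal I1 with children ['R', 'F', 'C']
    leaf 'R' → 'R'
    leaf 'F' → 'F'
    leaf 'C' → 'C'
  → '(R,F,C)'
  leaf 'P' → 'P'
  internal I0 with children ['W', 'L']
    leaf 'W' → 'W'
    leaf 'L' → 'L'
  → '(W,L)'
  leaf 'V' → 'V'
→ '((R,F,C),P,(W,L),V)'
Final: ((R,F,C),P,(W,L),V);

Answer: ((R,F,C),P,(W,L),V);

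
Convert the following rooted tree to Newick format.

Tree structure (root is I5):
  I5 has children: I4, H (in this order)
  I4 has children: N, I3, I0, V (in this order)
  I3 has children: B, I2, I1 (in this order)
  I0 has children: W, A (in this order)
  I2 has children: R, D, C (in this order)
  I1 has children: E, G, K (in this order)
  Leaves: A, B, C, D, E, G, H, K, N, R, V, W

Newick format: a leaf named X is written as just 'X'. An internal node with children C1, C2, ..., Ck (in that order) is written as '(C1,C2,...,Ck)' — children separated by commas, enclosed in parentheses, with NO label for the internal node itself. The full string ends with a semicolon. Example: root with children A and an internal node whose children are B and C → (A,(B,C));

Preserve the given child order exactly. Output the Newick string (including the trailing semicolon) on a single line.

internal I5 with children ['I4', 'H']
  internal I4 with children ['N', 'I3', 'I0', 'V']
    leaf 'N' → 'N'
    internal I3 with children ['B', 'I2', 'I1']
      leaf 'B' → 'B'
      internal I2 with children ['R', 'D', 'C']
        leaf 'R' → 'R'
        leaf 'D' → 'D'
        leaf 'C' → 'C'
      → '(R,D,C)'
      internal I1 with children ['E', 'G', 'K']
        leaf 'E' → 'E'
        leaf 'G' → 'G'
        leaf 'K' → 'K'
      → '(E,G,K)'
    → '(B,(R,D,C),(E,G,K))'
    internal I0 with children ['W', 'A']
      leaf 'W' → 'W'
      leaf 'A' → 'A'
    → '(W,A)'
    leaf 'V' → 'V'
  → '(N,(B,(R,D,C),(E,G,K)),(W,A),V)'
  leaf 'H' → 'H'
→ '((N,(B,(R,D,C),(E,G,K)),(W,A),V),H)'
Final: ((N,(B,(R,D,C),(E,G,K)),(W,A),V),H);

Answer: ((N,(B,(R,D,C),(E,G,K)),(W,A),V),H);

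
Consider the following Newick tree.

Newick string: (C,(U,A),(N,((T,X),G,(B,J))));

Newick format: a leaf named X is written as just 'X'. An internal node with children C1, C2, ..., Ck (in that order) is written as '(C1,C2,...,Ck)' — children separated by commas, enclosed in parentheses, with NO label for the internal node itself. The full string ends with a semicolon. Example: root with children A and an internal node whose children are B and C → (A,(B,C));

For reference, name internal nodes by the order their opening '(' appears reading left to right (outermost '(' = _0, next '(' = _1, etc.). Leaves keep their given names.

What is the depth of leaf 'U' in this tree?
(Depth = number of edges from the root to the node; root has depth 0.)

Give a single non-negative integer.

Newick: (C,(U,A),(N,((T,X),G,(B,J))));
Naming internals by '(' encounter order: outermost '(' = _0, next = _1, ...
Query node: U
Path from root: _0 -> _1 -> U
Depth of U: 2 (number of edges from root)

Answer: 2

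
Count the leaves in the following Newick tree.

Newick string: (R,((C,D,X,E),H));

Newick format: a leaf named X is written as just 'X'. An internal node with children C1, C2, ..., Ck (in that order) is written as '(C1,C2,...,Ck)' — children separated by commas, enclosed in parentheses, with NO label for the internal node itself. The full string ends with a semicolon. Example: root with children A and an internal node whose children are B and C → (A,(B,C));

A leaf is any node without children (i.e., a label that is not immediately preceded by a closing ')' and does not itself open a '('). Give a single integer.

Newick: (R,((C,D,X,E),H));
Scan left-to-right; a leaf is any maximal label run not followed by '(':
  pos 1: leaf 'R' → count = 1
  pos 5: leaf 'C' → count = 2
  pos 7: leaf 'D' → count = 3
  pos 9: leaf 'X' → count = 4
  pos 11: leaf 'E' → count = 5
  pos 14: leaf 'H' → count = 6
Total leaves: 6

Answer: 6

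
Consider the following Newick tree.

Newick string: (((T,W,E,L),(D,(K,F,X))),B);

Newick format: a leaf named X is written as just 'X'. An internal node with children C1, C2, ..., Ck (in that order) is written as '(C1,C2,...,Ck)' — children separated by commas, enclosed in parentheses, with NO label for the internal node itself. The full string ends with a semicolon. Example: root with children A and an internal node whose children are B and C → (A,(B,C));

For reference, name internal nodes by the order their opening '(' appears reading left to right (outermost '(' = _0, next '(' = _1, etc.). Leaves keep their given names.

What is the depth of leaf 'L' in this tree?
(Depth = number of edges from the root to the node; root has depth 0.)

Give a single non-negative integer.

Newick: (((T,W,E,L),(D,(K,F,X))),B);
Naming internals by '(' encounter order: outermost '(' = _0, next = _1, ...
Query node: L
Path from root: _0 -> _1 -> _2 -> L
Depth of L: 3 (number of edges from root)

Answer: 3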